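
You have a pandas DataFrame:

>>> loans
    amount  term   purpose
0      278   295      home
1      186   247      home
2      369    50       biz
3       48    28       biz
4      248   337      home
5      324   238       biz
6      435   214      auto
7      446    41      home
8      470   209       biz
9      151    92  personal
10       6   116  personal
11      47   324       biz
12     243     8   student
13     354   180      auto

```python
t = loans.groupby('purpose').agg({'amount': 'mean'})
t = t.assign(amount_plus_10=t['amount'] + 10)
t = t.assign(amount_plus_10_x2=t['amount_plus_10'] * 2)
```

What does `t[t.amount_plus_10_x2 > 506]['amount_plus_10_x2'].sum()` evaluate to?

group by purpose, mean of amount:
          amount
purpose         
auto       394.5
biz        251.6
home       289.5
personal    78.5
student    243.0
add column amount_plus_10 = t['amount'] + 10:
          amount  amount_plus_10
purpose                         
auto       394.5           404.5
biz        251.6           261.6
home       289.5           299.5
personal    78.5            88.5
student    243.0           253.0
add column amount_plus_10_x2 = t['amount_plus_10'] * 2:
          amount  amount_plus_10  amount_plus_10_x2
purpose                                            
auto       394.5           404.5              809.0
biz        251.6           261.6              523.2
home       289.5           299.5              599.0
personal    78.5            88.5              177.0
student    243.0           253.0              506.0
filter rows where amount_plus_10_x2 > 506:
         amount  amount_plus_10  amount_plus_10_x2
purpose                                           
auto      394.5           404.5              809.0
biz       251.6           261.6              523.2
home      289.5           299.5              599.0
Then the sum of column 'amount_plus_10_x2': 1931.2

1931.2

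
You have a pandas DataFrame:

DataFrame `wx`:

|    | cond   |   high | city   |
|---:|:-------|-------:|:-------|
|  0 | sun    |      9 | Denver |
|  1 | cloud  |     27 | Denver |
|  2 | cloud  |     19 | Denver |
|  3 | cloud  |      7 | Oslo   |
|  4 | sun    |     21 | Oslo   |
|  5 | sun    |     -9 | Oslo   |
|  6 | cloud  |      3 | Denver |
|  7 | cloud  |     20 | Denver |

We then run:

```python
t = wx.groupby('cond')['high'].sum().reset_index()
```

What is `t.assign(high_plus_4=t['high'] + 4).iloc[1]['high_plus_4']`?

group by cond, sum of high:
cond
cloud    76
sun      21
Name: high, dtype: int64
reset_index():
    cond  high
0  cloud    76
1    sun    21
add column high_plus_4 = t['high'] + 4:
    cond  high  high_plus_4
0  cloud    76           80
1    sun    21           25
So iloc[1]['high_plus_4'] = 25.

25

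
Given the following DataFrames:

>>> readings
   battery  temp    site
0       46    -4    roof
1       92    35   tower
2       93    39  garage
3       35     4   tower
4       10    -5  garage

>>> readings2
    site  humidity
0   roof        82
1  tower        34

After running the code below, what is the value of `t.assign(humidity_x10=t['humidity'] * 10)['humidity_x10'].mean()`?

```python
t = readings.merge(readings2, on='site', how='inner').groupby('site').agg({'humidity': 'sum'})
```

750.0

merge on 'site' (how='inner') → 3 rows:
   battery  temp   site  humidity
0       46    -4   roof        82
1       92    35  tower        34
2       35     4  tower        34
group by site, sum of humidity:
       humidity
site           
roof         82
tower        68
add column humidity_x10 = t['humidity'] * 10:
       humidity  humidity_x10
site                         
roof         82           820
tower        68           680
Taking the mean of column 'humidity_x10' gives 750.0.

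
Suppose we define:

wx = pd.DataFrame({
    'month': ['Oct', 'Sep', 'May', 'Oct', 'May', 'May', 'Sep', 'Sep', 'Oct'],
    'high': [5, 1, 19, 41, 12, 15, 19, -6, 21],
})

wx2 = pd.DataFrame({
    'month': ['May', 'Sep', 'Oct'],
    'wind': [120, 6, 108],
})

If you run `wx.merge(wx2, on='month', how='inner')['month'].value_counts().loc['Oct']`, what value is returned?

3

merge on 'month' (how='inner') → 9 rows:
  month  high  wind
0   Oct     5   108
1   Sep     1     6
2   May    19   120
3   Oct    41   108
4   May    12   120
5   May    15   120
6   Sep    19     6
7   Sep    -6     6
8   Oct    21   108
value_counts of month:
month
Oct    3
Sep    3
May    3
Name: count, dtype: int64
The value at index 'Oct' is 3.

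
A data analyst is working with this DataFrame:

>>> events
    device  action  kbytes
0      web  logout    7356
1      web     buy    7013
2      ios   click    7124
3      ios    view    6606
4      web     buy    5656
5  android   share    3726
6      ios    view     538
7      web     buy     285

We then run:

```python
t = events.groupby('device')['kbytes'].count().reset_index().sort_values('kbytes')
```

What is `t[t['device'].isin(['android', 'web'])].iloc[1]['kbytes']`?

4

group by device, count of kbytes:
device
android    1
ios        3
web        4
Name: kbytes, dtype: int64
reset_index():
    device  kbytes
0  android       1
1      ios       3
2      web       4
sort by kbytes:
    device  kbytes
0  android       1
1      ios       3
2      web       4
filter rows where device in ['android', 'web']:
    device  kbytes
0  android       1
2      web       4
Hence 4.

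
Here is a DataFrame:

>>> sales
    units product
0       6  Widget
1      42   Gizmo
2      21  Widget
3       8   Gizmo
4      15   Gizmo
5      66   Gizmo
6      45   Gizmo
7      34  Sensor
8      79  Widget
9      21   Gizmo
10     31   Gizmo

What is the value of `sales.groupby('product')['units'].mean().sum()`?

101.904761905

group by product, mean of units:
product
Gizmo     32.571429
Sensor    34.000000
Widget    35.333333
Name: units, dtype: float64
Then the sum of the resulting series: 101.904761905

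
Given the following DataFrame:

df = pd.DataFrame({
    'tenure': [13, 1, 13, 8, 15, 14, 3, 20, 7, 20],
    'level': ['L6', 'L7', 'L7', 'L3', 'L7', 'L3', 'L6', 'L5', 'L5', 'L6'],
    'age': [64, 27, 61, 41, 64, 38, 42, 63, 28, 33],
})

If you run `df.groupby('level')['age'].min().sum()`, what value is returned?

group by level, min of age:
level
L3    38
L5    28
L6    33
L7    27
Name: age, dtype: int64
Then the sum of the resulting series: 126

126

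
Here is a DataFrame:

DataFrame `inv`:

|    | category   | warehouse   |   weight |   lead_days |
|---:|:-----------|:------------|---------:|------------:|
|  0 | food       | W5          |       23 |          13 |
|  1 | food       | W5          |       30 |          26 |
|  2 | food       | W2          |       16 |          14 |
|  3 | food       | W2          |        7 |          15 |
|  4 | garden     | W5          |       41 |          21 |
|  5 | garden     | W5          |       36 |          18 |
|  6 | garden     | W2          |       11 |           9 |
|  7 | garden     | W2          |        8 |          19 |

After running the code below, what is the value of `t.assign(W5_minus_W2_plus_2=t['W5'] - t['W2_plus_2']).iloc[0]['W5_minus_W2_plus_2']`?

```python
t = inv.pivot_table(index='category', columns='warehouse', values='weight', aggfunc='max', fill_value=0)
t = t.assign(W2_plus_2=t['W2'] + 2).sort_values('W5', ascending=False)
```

28

pivot: rows=category, cols=warehouse, max(weight):
warehouse  W2  W5
category         
food       16  30
garden     11  41
add column W2_plus_2 = t['W2'] + 2:
warehouse  W2  W5  W2_plus_2
category                    
food       16  30         18
garden     11  41         13
sort by W5 descending:
warehouse  W2  W5  W2_plus_2
category                    
garden     11  41         13
food       16  30         18
add column W5_minus_W2_plus_2 = t['W5'] - t['W2_plus_2']:
warehouse  W2  W5  W2_plus_2  W5_minus_W2_plus_2
category                                        
garden     11  41         13                  28
food       16  30         18                  12
Then the value at position 0, column 'W5_minus_W2_plus_2': 28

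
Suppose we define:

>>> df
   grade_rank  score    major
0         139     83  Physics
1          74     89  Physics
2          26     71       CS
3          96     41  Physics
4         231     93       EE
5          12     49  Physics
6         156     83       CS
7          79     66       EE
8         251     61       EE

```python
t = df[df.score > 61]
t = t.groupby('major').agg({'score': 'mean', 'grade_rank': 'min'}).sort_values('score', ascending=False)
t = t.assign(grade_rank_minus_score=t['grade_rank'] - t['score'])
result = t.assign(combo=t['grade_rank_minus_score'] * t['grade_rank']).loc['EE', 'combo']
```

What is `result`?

filter rows where score > 61:
   grade_rank  score    major
0         139     83  Physics
1          74     89  Physics
2          26     71       CS
4         231     93       EE
6         156     83       CS
7          79     66       EE
group by major: mean(score), min(grade_rank):
         score  grade_rank
major                     
CS        77.0          26
EE        79.5          79
Physics   86.0          74
sort by score descending:
         score  grade_rank
major                     
Physics   86.0          74
EE        79.5          79
CS        77.0          26
add column grade_rank_minus_score = t['grade_rank'] - t['score']:
         score  grade_rank  grade_rank_minus_score
major                                             
Physics   86.0          74                   -12.0
EE        79.5          79                    -0.5
CS        77.0          26                   -51.0
add column combo = t['grade_rank_minus_score'] * t['grade_rank']:
         score  grade_rank  grade_rank_minus_score   combo
major                                                     
Physics   86.0          74                   -12.0  -888.0
EE        79.5          79                    -0.5   -39.5
CS        77.0          26                   -51.0 -1326.0
Taking the value at row 'EE', column 'combo' gives -39.5.

-39.5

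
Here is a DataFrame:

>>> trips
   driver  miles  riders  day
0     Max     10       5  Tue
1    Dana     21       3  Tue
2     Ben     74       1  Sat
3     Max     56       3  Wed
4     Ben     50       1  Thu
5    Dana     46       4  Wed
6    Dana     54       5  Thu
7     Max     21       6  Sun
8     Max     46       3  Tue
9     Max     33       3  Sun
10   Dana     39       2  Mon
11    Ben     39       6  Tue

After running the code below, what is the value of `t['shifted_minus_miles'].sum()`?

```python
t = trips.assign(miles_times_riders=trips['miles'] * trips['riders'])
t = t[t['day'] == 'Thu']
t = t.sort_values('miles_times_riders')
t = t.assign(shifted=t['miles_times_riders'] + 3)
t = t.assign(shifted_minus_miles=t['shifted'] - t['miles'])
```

222

add column miles_times_riders = trips['miles'] * trips['riders']:
   driver  miles  riders  day  miles_times_riders
0     Max     10       5  Tue                  50
1    Dana     21       3  Tue                  63
2     Ben     74       1  Sat                  74
3     Max     56       3  Wed                 168
4     Ben     50       1  Thu                  50
5    Dana     46       4  Wed                 184
6    Dana     54       5  Thu                 270
7     Max     21       6  Sun                 126
8     Max     46       3  Tue                 138
9     Max     33       3  Sun                  99
10   Dana     39       2  Mon                  78
11    Ben     39       6  Tue                 234
filter rows where day == 'Thu':
  driver  miles  riders  day  miles_times_riders
4    Ben     50       1  Thu                  50
6   Dana     54       5  Thu                 270
sort by miles_times_riders:
  driver  miles  riders  day  miles_times_riders
4    Ben     50       1  Thu                  50
6   Dana     54       5  Thu                 270
add column shifted = t['miles_times_riders'] + 3:
  driver  miles  riders  day  miles_times_riders  shifted
4    Ben     50       1  Thu                  50       53
6   Dana     54       5  Thu                 270      273
add column shifted_minus_miles = t['shifted'] - t['miles']:
  driver  miles  riders  day  miles_times_riders  shifted  shifted_minus_miles
4    Ben     50       1  Thu                  50       53                    3
6   Dana     54       5  Thu                 270      273                  219
Hence 222.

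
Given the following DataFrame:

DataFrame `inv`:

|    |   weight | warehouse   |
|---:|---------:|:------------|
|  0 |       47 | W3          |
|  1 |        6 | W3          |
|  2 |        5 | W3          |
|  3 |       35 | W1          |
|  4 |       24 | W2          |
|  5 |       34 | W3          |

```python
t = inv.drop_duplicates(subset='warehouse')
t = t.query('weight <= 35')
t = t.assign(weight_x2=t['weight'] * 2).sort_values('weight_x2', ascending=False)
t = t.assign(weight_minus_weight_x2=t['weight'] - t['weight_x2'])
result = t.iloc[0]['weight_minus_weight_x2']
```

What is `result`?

-35

drop duplicate warehouse (keep=first):
   weight warehouse
0      47        W3
3      35        W1
4      24        W2
filter rows where weight <= 35:
   weight warehouse
3      35        W1
4      24        W2
add column weight_x2 = t['weight'] * 2:
   weight warehouse  weight_x2
3      35        W1         70
4      24        W2         48
sort by weight_x2 descending:
   weight warehouse  weight_x2
3      35        W1         70
4      24        W2         48
add column weight_minus_weight_x2 = t['weight'] - t['weight_x2']:
   weight warehouse  weight_x2  weight_minus_weight_x2
3      35        W1         70                     -35
4      24        W2         48                     -24
Finally, value at position 0, column 'weight_minus_weight_x2' = -35.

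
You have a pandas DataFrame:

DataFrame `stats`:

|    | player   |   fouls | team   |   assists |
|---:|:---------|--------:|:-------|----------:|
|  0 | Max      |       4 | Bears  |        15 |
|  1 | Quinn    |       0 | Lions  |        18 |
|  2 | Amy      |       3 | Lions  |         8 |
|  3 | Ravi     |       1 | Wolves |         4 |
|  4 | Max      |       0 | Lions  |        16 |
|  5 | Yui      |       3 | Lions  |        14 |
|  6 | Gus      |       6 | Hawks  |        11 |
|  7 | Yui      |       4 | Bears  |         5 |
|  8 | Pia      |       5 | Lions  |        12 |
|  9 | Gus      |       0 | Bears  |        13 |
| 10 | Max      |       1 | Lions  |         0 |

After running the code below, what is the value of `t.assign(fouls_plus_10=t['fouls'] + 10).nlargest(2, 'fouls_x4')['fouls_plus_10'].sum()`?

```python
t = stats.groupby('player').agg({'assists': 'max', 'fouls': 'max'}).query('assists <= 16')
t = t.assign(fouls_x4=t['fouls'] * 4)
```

31

group by player: max(assists), max(fouls):
        assists  fouls
player                
Amy           8      3
Gus          13      6
Max          16      4
Pia          12      5
Quinn        18      0
Ravi          4      1
Yui          14      4
filter rows where assists <= 16:
        assists  fouls
player                
Amy           8      3
Gus          13      6
Max          16      4
Pia          12      5
Ravi          4      1
Yui          14      4
add column fouls_x4 = t['fouls'] * 4:
        assists  fouls  fouls_x4
player                          
Amy           8      3        12
Gus          13      6        24
Max          16      4        16
Pia          12      5        20
Ravi          4      1         4
Yui          14      4        16
add column fouls_plus_10 = t['fouls'] + 10:
        assists  fouls  fouls_x4  fouls_plus_10
player                                         
Amy           8      3        12             13
Gus          13      6        24             16
Max          16      4        16             14
Pia          12      5        20             15
Ravi          4      1         4             11
Yui          14      4        16             14
take 2 rows with largest fouls_x4:
        assists  fouls  fouls_x4  fouls_plus_10
player                                         
Gus          13      6        24             16
Pia          12      5        20             15
Hence 31.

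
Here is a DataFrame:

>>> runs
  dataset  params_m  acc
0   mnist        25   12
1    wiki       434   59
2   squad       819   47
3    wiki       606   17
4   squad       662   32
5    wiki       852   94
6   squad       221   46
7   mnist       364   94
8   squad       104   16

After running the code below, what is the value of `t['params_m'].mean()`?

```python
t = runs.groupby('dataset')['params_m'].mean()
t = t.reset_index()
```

425.555555556

group by dataset, mean of params_m:
dataset
mnist    194.500000
squad    451.500000
wiki     630.666667
Name: params_m, dtype: float64
reset_index():
  dataset    params_m
0   mnist  194.500000
1   squad  451.500000
2    wiki  630.666667
The mean of column 'params_m' is 425.555555556.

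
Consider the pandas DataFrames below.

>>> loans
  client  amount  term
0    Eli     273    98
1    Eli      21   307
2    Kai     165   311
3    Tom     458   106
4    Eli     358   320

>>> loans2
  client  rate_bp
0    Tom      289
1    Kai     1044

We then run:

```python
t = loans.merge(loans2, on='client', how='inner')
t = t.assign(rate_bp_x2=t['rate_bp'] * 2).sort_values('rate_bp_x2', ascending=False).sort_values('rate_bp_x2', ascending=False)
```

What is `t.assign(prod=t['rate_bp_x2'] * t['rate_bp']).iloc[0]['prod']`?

2179872

merge on 'client' (how='inner') → 2 rows:
  client  amount  term  rate_bp
0    Kai     165   311     1044
1    Tom     458   106      289
add column rate_bp_x2 = t['rate_bp'] * 2:
  client  amount  term  rate_bp  rate_bp_x2
0    Kai     165   311     1044        2088
1    Tom     458   106      289         578
sort by rate_bp_x2 descending:
  client  amount  term  rate_bp  rate_bp_x2
0    Kai     165   311     1044        2088
1    Tom     458   106      289         578
sort by rate_bp_x2 descending:
  client  amount  term  rate_bp  rate_bp_x2
0    Kai     165   311     1044        2088
1    Tom     458   106      289         578
add column prod = t['rate_bp_x2'] * t['rate_bp']:
  client  amount  term  rate_bp  rate_bp_x2     prod
0    Kai     165   311     1044        2088  2179872
1    Tom     458   106      289         578   167042
Then the value at position 0, column 'prod': 2179872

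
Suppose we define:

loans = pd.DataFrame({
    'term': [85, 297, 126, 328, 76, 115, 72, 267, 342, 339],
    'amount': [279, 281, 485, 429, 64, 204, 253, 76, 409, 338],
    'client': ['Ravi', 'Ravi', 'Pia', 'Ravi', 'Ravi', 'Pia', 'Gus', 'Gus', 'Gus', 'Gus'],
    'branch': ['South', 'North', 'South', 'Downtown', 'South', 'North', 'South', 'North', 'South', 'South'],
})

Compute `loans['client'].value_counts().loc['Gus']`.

4

value_counts of client:
client
Ravi    4
Gus     4
Pia     2
Name: count, dtype: int64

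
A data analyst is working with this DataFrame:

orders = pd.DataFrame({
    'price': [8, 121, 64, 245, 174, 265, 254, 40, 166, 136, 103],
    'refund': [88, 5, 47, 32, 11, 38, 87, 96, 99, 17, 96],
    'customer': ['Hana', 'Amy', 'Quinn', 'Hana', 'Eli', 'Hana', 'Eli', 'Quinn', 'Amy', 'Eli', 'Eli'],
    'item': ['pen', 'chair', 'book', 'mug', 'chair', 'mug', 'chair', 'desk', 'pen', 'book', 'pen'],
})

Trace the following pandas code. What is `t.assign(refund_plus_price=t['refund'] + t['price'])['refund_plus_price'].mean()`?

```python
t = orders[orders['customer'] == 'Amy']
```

filter rows where customer == 'Amy':
   price  refund customer   item
1    121       5      Amy  chair
8    166      99      Amy    pen
add column refund_plus_price = t['refund'] + t['price']:
   price  refund customer   item  refund_plus_price
1    121       5      Amy  chair                126
8    166      99      Amy    pen                265
mean of column 'refund_plus_price' → 195.5

195.5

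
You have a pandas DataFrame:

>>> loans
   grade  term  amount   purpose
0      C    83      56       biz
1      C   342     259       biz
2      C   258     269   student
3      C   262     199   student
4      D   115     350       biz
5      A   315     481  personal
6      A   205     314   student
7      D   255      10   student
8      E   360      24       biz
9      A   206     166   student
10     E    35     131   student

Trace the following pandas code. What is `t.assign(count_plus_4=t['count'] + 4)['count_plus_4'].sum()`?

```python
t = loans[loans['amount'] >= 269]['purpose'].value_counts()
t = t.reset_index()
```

16

filter rows where amount >= 269:
  grade  term  amount   purpose
2     C   258     269   student
4     D   115     350       biz
5     A   315     481  personal
6     A   205     314   student
value_counts of purpose:
purpose
student     2
biz         1
personal    1
Name: count, dtype: int64
reset_index():
    purpose  count
0   student      2
1       biz      1
2  personal      1
add column count_plus_4 = t['count'] + 4:
    purpose  count  count_plus_4
0   student      2             6
1       biz      1             5
2  personal      1             5
Then the sum of column 'count_plus_4': 16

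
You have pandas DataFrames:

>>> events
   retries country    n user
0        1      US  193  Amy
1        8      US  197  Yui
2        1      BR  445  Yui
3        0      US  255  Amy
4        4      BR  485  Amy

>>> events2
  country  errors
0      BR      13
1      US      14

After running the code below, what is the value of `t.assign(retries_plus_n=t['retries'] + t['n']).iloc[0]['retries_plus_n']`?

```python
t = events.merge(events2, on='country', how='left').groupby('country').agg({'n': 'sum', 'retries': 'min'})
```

merge on 'country' (how='left') → 5 rows:
   retries country    n user  errors
0        1      US  193  Amy      14
1        8      US  197  Yui      14
2        1      BR  445  Yui      13
3        0      US  255  Amy      14
4        4      BR  485  Amy      13
group by country: sum(n), min(retries):
           n  retries
country              
BR       930        1
US       645        0
add column retries_plus_n = t['retries'] + t['n']:
           n  retries  retries_plus_n
country                              
BR       930        1             931
US       645        0             645
Then the value at position 0, column 'retries_plus_n': 931

931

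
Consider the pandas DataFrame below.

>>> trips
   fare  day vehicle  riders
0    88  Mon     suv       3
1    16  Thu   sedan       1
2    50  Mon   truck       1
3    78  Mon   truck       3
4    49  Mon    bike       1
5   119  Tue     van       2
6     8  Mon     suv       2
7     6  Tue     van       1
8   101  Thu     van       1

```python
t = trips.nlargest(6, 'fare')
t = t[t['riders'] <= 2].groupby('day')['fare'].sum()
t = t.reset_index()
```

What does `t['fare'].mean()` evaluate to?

106.333333333

take 6 rows with largest fare:
   fare  day vehicle  riders
5   119  Tue     van       2
8   101  Thu     van       1
0    88  Mon     suv       3
3    78  Mon   truck       3
2    50  Mon   truck       1
4    49  Mon    bike       1
filter rows where riders <= 2:
   fare  day vehicle  riders
5   119  Tue     van       2
8   101  Thu     van       1
2    50  Mon   truck       1
4    49  Mon    bike       1
group by day, sum of fare:
day
Mon     99
Thu    101
Tue    119
Name: fare, dtype: int64
reset_index():
   day  fare
0  Mon    99
1  Thu   101
2  Tue   119
Reading off the mean of column 'fare', we get 106.333333333.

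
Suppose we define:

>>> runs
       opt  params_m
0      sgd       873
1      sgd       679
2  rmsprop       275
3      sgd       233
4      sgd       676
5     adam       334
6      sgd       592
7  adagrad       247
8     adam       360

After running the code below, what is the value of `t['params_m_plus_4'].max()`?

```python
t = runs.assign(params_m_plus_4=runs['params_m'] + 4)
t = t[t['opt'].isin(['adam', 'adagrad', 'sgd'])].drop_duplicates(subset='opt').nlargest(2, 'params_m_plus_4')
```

add column params_m_plus_4 = runs['params_m'] + 4:
       opt  params_m  params_m_plus_4
0      sgd       873              877
1      sgd       679              683
2  rmsprop       275              279
3      sgd       233              237
4      sgd       676              680
5     adam       334              338
6      sgd       592              596
7  adagrad       247              251
8     adam       360              364
filter rows where opt in ['adam', 'adagrad', 'sgd']:
       opt  params_m  params_m_plus_4
0      sgd       873              877
1      sgd       679              683
3      sgd       233              237
4      sgd       676              680
5     adam       334              338
6      sgd       592              596
7  adagrad       247              251
8     adam       360              364
drop duplicate opt (keep=first):
       opt  params_m  params_m_plus_4
0      sgd       873              877
5     adam       334              338
7  adagrad       247              251
take 2 rows with largest params_m_plus_4:
    opt  params_m  params_m_plus_4
0   sgd       873              877
5  adam       334              338
Finally, max of column 'params_m_plus_4' = 877.

877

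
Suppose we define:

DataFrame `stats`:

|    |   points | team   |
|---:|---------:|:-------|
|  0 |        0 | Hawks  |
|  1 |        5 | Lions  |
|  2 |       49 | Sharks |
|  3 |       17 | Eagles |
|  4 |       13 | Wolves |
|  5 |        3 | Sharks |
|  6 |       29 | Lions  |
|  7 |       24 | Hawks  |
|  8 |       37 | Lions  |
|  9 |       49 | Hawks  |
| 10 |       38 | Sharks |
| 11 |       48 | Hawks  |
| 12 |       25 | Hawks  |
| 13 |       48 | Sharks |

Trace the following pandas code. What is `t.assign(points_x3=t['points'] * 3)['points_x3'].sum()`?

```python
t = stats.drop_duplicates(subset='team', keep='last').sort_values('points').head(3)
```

drop duplicate team (keep=last):
    points    team
3       17  Eagles
4       13  Wolves
8       37   Lions
12      25   Hawks
13      48  Sharks
sort by points:
    points    team
4       13  Wolves
3       17  Eagles
12      25   Hawks
8       37   Lions
13      48  Sharks
take first 3 rows:
    points    team
4       13  Wolves
3       17  Eagles
12      25   Hawks
add column points_x3 = t['points'] * 3:
    points    team  points_x3
4       13  Wolves         39
3       17  Eagles         51
12      25   Hawks         75
So sum() = 165.

165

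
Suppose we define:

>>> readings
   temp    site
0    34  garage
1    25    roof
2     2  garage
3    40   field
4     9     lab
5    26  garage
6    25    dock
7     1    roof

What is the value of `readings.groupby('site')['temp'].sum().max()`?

62

group by site, sum of temp:
site
dock      25
field     40
garage    62
lab        9
roof      26
Name: temp, dtype: int64
Hence 62.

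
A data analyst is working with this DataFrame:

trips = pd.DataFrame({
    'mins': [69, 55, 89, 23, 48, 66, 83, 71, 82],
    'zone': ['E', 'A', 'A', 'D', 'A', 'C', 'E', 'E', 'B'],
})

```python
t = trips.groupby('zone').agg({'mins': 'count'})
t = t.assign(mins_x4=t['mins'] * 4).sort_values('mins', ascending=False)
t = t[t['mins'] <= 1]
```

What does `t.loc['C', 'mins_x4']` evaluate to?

4

group by zone, count of mins:
      mins
zone      
A        3
B        1
C        1
D        1
E        3
add column mins_x4 = t['mins'] * 4:
      mins  mins_x4
zone               
A        3       12
B        1        4
C        1        4
D        1        4
E        3       12
sort by mins descending:
      mins  mins_x4
zone               
A        3       12
E        3       12
B        1        4
C        1        4
D        1        4
filter rows where mins <= 1:
      mins  mins_x4
zone               
B        1        4
C        1        4
D        1        4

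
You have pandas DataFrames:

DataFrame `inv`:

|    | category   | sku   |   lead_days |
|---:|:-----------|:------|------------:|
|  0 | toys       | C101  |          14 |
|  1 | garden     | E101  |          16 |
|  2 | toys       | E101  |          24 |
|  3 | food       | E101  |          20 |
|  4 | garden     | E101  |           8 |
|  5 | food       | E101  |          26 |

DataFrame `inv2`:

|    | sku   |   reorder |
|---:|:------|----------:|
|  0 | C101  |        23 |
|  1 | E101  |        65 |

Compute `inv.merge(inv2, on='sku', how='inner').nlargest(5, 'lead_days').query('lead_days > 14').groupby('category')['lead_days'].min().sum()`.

60

merge on 'sku' (how='inner') → 6 rows:
  category   sku  lead_days  reorder
0     toys  C101         14       23
1   garden  E101         16       65
2     toys  E101         24       65
3     food  E101         20       65
4   garden  E101          8       65
5     food  E101         26       65
take 5 rows with largest lead_days:
  category   sku  lead_days  reorder
5     food  E101         26       65
2     toys  E101         24       65
3     food  E101         20       65
1   garden  E101         16       65
0     toys  C101         14       23
filter rows where lead_days > 14:
  category   sku  lead_days  reorder
5     food  E101         26       65
2     toys  E101         24       65
3     food  E101         20       65
1   garden  E101         16       65
group by category, min of lead_days:
category
food      20
garden    16
toys      24
Name: lead_days, dtype: int64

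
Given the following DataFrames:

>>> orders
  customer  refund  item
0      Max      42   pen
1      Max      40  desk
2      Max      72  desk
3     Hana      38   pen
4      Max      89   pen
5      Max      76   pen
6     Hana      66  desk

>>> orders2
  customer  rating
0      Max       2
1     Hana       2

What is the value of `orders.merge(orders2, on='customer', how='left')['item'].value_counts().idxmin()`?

merge on 'customer' (how='left') → 7 rows:
  customer  refund  item  rating
0      Max      42   pen       2
1      Max      40  desk       2
2      Max      72  desk       2
3     Hana      38   pen       2
4      Max      89   pen       2
5      Max      76   pen       2
6     Hana      66  desk       2
value_counts of item:
item
pen     4
desk    3
Name: count, dtype: int64

desk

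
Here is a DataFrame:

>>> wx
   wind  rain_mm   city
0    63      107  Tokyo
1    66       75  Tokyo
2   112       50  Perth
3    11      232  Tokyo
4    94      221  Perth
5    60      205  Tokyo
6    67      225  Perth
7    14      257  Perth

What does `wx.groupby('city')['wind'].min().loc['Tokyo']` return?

11

group by city, min of wind:
city
Perth    14
Tokyo    11
Name: wind, dtype: int64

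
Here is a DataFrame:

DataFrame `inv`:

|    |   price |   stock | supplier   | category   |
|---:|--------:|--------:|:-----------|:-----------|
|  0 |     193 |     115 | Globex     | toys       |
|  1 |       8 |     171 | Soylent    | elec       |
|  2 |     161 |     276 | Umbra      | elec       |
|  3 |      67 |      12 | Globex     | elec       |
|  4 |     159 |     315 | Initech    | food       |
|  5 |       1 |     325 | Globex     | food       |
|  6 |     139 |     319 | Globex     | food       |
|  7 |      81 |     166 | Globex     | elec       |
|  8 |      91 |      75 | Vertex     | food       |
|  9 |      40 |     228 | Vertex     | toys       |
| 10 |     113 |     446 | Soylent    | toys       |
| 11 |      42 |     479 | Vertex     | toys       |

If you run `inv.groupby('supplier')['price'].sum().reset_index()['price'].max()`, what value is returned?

481

group by supplier, sum of price:
supplier
Globex     481
Initech    159
Soylent    121
Umbra      161
Vertex     173
Name: price, dtype: int64
reset_index():
  supplier  price
0   Globex    481
1  Initech    159
2  Soylent    121
3    Umbra    161
4   Vertex    173
Then the max of column 'price': 481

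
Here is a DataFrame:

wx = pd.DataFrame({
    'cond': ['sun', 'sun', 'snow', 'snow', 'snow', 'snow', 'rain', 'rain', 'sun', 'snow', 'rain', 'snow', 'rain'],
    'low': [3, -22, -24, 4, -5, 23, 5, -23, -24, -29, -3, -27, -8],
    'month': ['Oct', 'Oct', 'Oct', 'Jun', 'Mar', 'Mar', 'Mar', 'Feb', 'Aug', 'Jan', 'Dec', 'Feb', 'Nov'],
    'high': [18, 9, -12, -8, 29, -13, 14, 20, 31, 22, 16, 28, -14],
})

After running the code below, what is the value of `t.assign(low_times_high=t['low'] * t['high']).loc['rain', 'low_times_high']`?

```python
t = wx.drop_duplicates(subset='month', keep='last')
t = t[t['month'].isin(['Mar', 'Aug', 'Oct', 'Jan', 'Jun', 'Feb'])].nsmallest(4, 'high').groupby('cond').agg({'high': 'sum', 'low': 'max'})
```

drop duplicate month (keep=last):
    cond  low month  high
2   snow  -24   Oct   -12
3   snow    4   Jun    -8
6   rain    5   Mar    14
8    sun  -24   Aug    31
9   snow  -29   Jan    22
10  rain   -3   Dec    16
11  snow  -27   Feb    28
12  rain   -8   Nov   -14
filter rows where month in ['Mar', 'Aug', 'Oct', 'Jan', 'Jun', 'Feb']:
    cond  low month  high
2   snow  -24   Oct   -12
3   snow    4   Jun    -8
6   rain    5   Mar    14
8    sun  -24   Aug    31
9   snow  -29   Jan    22
11  snow  -27   Feb    28
take 4 rows with smallest high:
   cond  low month  high
2  snow  -24   Oct   -12
3  snow    4   Jun    -8
6  rain    5   Mar    14
9  snow  -29   Jan    22
group by cond: sum(high), max(low):
      high  low
cond           
rain    14    5
snow     2    4
add column low_times_high = t['low'] * t['high']:
      high  low  low_times_high
cond                           
rain    14    5              70
snow     2    4               8
Taking the value at row 'rain', column 'low_times_high' gives 70.

70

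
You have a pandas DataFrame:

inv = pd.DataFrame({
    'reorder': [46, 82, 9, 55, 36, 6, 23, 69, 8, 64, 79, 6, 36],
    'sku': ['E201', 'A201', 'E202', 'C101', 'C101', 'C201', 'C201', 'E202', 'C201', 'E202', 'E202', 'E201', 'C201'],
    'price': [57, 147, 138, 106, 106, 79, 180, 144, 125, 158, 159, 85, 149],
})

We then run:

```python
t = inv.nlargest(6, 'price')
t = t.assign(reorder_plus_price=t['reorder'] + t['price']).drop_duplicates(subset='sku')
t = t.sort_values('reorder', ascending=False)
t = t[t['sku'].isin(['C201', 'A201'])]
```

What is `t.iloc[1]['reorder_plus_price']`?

203

take 6 rows with largest price:
    reorder   sku  price
6        23  C201    180
10       79  E202    159
9        64  E202    158
12       36  C201    149
1        82  A201    147
7        69  E202    144
add column reorder_plus_price = t['reorder'] + t['price']:
    reorder   sku  price  reorder_plus_price
6        23  C201    180                 203
10       79  E202    159                 238
9        64  E202    158                 222
12       36  C201    149                 185
1        82  A201    147                 229
7        69  E202    144                 213
drop duplicate sku (keep=first):
    reorder   sku  price  reorder_plus_price
6        23  C201    180                 203
10       79  E202    159                 238
1        82  A201    147                 229
sort by reorder descending:
    reorder   sku  price  reorder_plus_price
1        82  A201    147                 229
10       79  E202    159                 238
6        23  C201    180                 203
filter rows where sku in ['C201', 'A201']:
   reorder   sku  price  reorder_plus_price
1       82  A201    147                 229
6       23  C201    180                 203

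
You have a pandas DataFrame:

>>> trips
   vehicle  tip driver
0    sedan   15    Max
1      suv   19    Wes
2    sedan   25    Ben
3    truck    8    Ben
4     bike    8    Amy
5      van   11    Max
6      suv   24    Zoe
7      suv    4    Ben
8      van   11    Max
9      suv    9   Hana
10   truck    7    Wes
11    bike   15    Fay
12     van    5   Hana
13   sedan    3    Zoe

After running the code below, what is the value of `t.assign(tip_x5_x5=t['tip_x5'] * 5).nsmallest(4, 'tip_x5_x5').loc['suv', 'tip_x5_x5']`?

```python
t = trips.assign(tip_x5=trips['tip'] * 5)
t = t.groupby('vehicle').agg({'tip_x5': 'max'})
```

add column tip_x5 = trips['tip'] * 5:
   vehicle  tip driver  tip_x5
0    sedan   15    Max      75
1      suv   19    Wes      95
2    sedan   25    Ben     125
3    truck    8    Ben      40
4     bike    8    Amy      40
5      van   11    Max      55
6      suv   24    Zoe     120
7      suv    4    Ben      20
8      van   11    Max      55
9      suv    9   Hana      45
10   truck    7    Wes      35
11    bike   15    Fay      75
12     van    5   Hana      25
13   sedan    3    Zoe      15
group by vehicle, max of tip_x5:
         tip_x5
vehicle        
bike         75
sedan       125
suv         120
truck        40
van          55
add column tip_x5_x5 = t['tip_x5'] * 5:
         tip_x5  tip_x5_x5
vehicle                   
bike         75        375
sedan       125        625
suv         120        600
truck        40        200
van          55        275
take 4 rows with smallest tip_x5_x5:
         tip_x5  tip_x5_x5
vehicle                   
truck        40        200
van          55        275
bike         75        375
suv         120        600
value at row 'suv', column 'tip_x5_x5' → 600

600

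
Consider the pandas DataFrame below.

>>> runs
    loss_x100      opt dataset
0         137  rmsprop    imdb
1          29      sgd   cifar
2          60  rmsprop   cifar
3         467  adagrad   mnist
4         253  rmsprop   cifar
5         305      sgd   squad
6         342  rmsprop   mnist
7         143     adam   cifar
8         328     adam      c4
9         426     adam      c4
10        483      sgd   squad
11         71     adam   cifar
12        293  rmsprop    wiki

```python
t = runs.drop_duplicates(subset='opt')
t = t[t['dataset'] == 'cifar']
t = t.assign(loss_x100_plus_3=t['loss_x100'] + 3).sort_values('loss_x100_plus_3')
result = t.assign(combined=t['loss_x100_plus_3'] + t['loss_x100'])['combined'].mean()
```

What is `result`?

175.0

drop duplicate opt (keep=first):
   loss_x100      opt dataset
0        137  rmsprop    imdb
1         29      sgd   cifar
3        467  adagrad   mnist
7        143     adam   cifar
filter rows where dataset == 'cifar':
   loss_x100   opt dataset
1         29   sgd   cifar
7        143  adam   cifar
add column loss_x100_plus_3 = t['loss_x100'] + 3:
   loss_x100   opt dataset  loss_x100_plus_3
1         29   sgd   cifar                32
7        143  adam   cifar               146
sort by loss_x100_plus_3:
   loss_x100   opt dataset  loss_x100_plus_3
1         29   sgd   cifar                32
7        143  adam   cifar               146
add column combined = t['loss_x100_plus_3'] + t['loss_x100']:
   loss_x100   opt dataset  loss_x100_plus_3  combined
1         29   sgd   cifar                32        61
7        143  adam   cifar               146       289
Finally, mean of column 'combined' = 175.0.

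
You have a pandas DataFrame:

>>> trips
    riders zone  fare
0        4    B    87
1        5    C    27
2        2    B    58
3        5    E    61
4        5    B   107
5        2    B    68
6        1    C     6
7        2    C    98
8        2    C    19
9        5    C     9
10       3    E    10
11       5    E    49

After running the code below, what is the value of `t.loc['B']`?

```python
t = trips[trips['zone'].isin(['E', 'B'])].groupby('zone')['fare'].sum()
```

320

filter rows where zone in ['E', 'B']:
    riders zone  fare
0        4    B    87
2        2    B    58
3        5    E    61
4        5    B   107
5        2    B    68
10       3    E    10
11       5    E    49
group by zone, sum of fare:
zone
B    320
E    120
Name: fare, dtype: int64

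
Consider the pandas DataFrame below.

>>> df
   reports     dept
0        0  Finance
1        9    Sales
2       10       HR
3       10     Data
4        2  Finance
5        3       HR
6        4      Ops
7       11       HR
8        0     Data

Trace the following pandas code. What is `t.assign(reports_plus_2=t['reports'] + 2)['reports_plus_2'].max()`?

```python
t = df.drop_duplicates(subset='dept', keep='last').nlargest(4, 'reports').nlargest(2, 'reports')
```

drop duplicate dept (keep=last):
   reports     dept
1        9    Sales
4        2  Finance
6        4      Ops
7       11       HR
8        0     Data
take 4 rows with largest reports:
   reports     dept
7       11       HR
1        9    Sales
6        4      Ops
4        2  Finance
take 2 rows with largest reports:
   reports   dept
7       11     HR
1        9  Sales
add column reports_plus_2 = t['reports'] + 2:
   reports   dept  reports_plus_2
7       11     HR              13
1        9  Sales              11
Taking the max of column 'reports_plus_2' gives 13.

13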